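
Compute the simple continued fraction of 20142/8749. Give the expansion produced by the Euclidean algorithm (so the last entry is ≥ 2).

20142 = 2·8749 + 2644
8749 = 3·2644 + 817
2644 = 3·817 + 193
817 = 4·193 + 45
193 = 4·45 + 13
45 = 3·13 + 6
13 = 2·6 + 1
6 = 6·1 + 0  (stop)
So 20142/8749 = [2; 3, 3, 4, 4, 3, 2, 6].

[2; 3, 3, 4, 4, 3, 2, 6]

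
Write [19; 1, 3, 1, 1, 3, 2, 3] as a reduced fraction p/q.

Using pₖ = aₖpₖ₋₁ + pₖ₋₂ and qₖ = aₖqₖ₋₁ + qₖ₋₂:
  k=0: a=19, p=19, q=1
  k=1: a=1, p=20, q=1
  k=2: a=3, p=79, q=4
  k=3: a=1, p=99, q=5
  k=4: a=1, p=178, q=9
  k=5: a=3, p=633, q=32
  k=6: a=2, p=1444, q=73
  k=7: a=3, p=4965, q=251

4965/251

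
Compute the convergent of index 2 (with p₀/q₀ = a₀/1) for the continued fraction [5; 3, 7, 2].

Using pₖ = aₖpₖ₋₁ + pₖ₋₂, qₖ = aₖqₖ₋₁ + qₖ₋₂ (with p₋₁=1, p₋₂=0, q₋₁=0, q₋₂=1):
  k=0: a=5, p=5, q=1
  k=1: a=3, p=16, q=3
  k=2: a=7, p=117, q=22

117/22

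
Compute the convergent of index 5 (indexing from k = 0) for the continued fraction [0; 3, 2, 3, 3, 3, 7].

Using pₖ = aₖpₖ₋₁ + pₖ₋₂, qₖ = aₖqₖ₋₁ + qₖ₋₂ (with p₋₁=1, p₋₂=0, q₋₁=0, q₋₂=1):
  k=0: a=0, p=0, q=1
  k=1: a=3, p=1, q=3
  k=2: a=2, p=2, q=7
  k=3: a=3, p=7, q=24
  k=4: a=3, p=23, q=79
  k=5: a=3, p=76, q=261

76/261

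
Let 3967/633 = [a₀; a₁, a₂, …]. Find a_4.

3967 = 6·633 + 169   →  a_0 = 6
633 = 3·169 + 126   →  a_1 = 3
169 = 1·126 + 43   →  a_2 = 1
126 = 2·43 + 40   →  a_3 = 2
43 = 1·40 + 3   →  a_4 = 1

1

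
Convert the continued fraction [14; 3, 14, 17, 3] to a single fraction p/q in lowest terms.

Using pₖ = aₖpₖ₋₁ + pₖ₋₂ and qₖ = aₖqₖ₋₁ + qₖ₋₂:
  k=0: a=14, p=14, q=1
  k=1: a=3, p=43, q=3
  k=2: a=14, p=616, q=43
  k=3: a=17, p=10515, q=734
  k=4: a=3, p=32161, q=2245

32161/2245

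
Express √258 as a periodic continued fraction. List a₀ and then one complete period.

[16; 16, 32]

a₀ = ⌊√258⌋ = 16.
With m₀=0, d₀=1 and mₖ₊₁ = dₖaₖ − mₖ, dₖ₊₁ = (n − mₖ₊₁²)/dₖ, aₖ₊₁ = ⌊(a₀+mₖ₊₁)/dₖ₊₁⌋:
  k=1: m=16, d=2, a=16
  k=2: m=16, d=1, a=32
d=1 and a=2a₀=32 at k=2, so the next step gives (m, d) = (16, 2) again — its k=1 value — and the period has length 2.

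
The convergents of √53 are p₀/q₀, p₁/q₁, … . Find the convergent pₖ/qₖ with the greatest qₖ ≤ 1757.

10578/1453

√53 = [7; 3, 1, 1, 3, 14, …] (period length 5).
Convergents:
  p_0/q_0 = 7/1
  p_1/q_1 = 22/3
  p_2/q_2 = 29/4
  p_3/q_3 = 51/7
  p_4/q_4 = 182/25
  p_5/q_5 = 2599/357
  p_6/q_6 = 7979/1096
  p_7/q_7 = 10578/1453
  p_8/q_8 = 18557/2549
q_7 = 1453 ≤ 1757 < 2549 = q_8, so the answer is 10578/1453.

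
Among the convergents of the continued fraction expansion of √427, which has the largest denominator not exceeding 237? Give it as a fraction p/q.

√427 = [20; 1, 1, 1, 40, …] (period length 4).
Convergents:
  p_0/q_0 = 20/1
  p_1/q_1 = 21/1
  p_2/q_2 = 41/2
  p_3/q_3 = 62/3
  p_4/q_4 = 2521/122
  p_5/q_5 = 2583/125
  p_6/q_6 = 5104/247
q_5 = 125 ≤ 237 < 247 = q_6, so the answer is 2583/125.

2583/125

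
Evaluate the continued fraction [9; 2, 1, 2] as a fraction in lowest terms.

75/8

Using pₖ = aₖpₖ₋₁ + pₖ₋₂ and qₖ = aₖqₖ₋₁ + qₖ₋₂:
  k=0: a=9, p=9, q=1
  k=1: a=2, p=19, q=2
  k=2: a=1, p=28, q=3
  k=3: a=2, p=75, q=8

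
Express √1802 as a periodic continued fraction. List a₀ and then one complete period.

[42; 2, 4, 2, 84]

a₀ = ⌊√1802⌋ = 42.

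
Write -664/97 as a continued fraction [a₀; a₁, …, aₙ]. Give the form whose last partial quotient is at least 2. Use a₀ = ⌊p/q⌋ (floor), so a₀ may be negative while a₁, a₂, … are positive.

[-7; 6, 2, 7]

-664 = -7×97 + 15
97 = 6×15 + 7
15 = 2×7 + 1
7 = 7×1 + 0  (stop)
So -664/97 = [-7; 6, 2, 7].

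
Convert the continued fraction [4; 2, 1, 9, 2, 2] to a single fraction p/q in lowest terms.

656/151

Fold from the inside: start with 2/1.
  2 + 1/2 = 5/2
  9 + 2/5 = 47/5
  1 + 5/47 = 52/47
  2 + 47/52 = 151/52
  4 + 52/151 = 656/151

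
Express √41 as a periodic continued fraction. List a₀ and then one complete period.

a₀ = ⌊√41⌋ = 6.
With m₀=0, d₀=1 and mₖ₊₁ = dₖaₖ − mₖ, dₖ₊₁ = (n − mₖ₊₁²)/dₖ, aₖ₊₁ = ⌊(a₀+mₖ₊₁)/dₖ₊₁⌋:
  k=1: m=6, d=5, a=2
  k=2: m=4, d=5, a=2
  k=3: m=6, d=1, a=12
d=1 and a=2a₀=12 at k=3, so the next step gives (m, d) = (6, 5) again — its k=1 value — and the period has length 3.

[6; 2, 2, 12]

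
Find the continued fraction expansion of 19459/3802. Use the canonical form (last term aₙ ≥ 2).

[5; 8, 2, 7, 4, 7]

19459 = 5*3802 + 449
3802 = 8*449 + 210
449 = 2*210 + 29
210 = 7*29 + 7
29 = 4*7 + 1
7 = 7*1 + 0  (stop)
So 19459/3802 = [5; 8, 2, 7, 4, 7].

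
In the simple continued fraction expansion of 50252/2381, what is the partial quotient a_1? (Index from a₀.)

50252 = 21·2381 + 251   →  a_0 = 21
2381 = 9·251 + 122   →  a_1 = 9

9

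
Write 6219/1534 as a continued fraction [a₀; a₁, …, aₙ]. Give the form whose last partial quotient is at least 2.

[4; 18, 2, 13, 3]

6219 = 4·1534 + 83
1534 = 18·83 + 40
83 = 2·40 + 3
40 = 13·3 + 1
3 = 3·1 + 0  (stop)
So 6219/1534 = [4; 18, 2, 13, 3].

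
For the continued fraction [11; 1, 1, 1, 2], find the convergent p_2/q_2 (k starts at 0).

23/2

Using pₖ = aₖpₖ₋₁ + pₖ₋₂, qₖ = aₖqₖ₋₁ + qₖ₋₂ (with p₋₁=1, p₋₂=0, q₋₁=0, q₋₂=1):
  k=0: a=11, p=11, q=1
  k=1: a=1, p=12, q=1
  k=2: a=1, p=23, q=2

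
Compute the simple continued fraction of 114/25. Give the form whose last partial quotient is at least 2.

[4; 1, 1, 3, 1, 2]

114 = 4·25 + 14
25 = 1·14 + 11
14 = 1·11 + 3
11 = 3·3 + 2
3 = 1·2 + 1
2 = 2·1 + 0  (stop)
So 114/25 = [4; 1, 1, 3, 1, 2].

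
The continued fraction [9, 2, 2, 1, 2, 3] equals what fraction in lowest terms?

603/64

Fold from the inside: start with 3/1.
  2 + 1/3 = 7/3
  1 + 3/7 = 10/7
  2 + 7/10 = 27/10
  2 + 10/27 = 64/27
  9 + 27/64 = 603/64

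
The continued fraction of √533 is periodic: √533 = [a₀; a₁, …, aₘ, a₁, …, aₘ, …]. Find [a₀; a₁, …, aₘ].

[23; 11, 1, 1, 11, 46]

a₀ = ⌊√533⌋ = 23.
With m₀=0, d₀=1 and mₖ₊₁ = dₖaₖ − mₖ, dₖ₊₁ = (n − mₖ₊₁²)/dₖ, aₖ₊₁ = ⌊(a₀+mₖ₊₁)/dₖ₊₁⌋:
  k=1: m=23, d=4, a=11
  k=2: m=21, d=23, a=1
  k=3: m=2, d=23, a=1
  k=4: m=21, d=4, a=11
  k=5: m=23, d=1, a=46
d=1 and a=2a₀=46 at k=5, so the next step gives (m, d) = (23, 4) again — its k=1 value — and the period has length 5.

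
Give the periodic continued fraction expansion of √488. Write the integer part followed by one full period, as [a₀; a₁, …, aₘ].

[22; 11, 44]

a₀ = ⌊√488⌋ = 22.
With m₀=0, d₀=1 and mₖ₊₁ = dₖaₖ − mₖ, dₖ₊₁ = (n − mₖ₊₁²)/dₖ, aₖ₊₁ = ⌊(a₀+mₖ₊₁)/dₖ₊₁⌋:
  k=1: m=22, d=4, a=11
  k=2: m=22, d=1, a=44
d=1 and a=2a₀=44 at k=2, so the next step gives (m, d) = (22, 4) again — its k=1 value — and the period has length 2.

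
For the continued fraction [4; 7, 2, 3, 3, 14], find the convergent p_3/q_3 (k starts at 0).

Using pₖ = aₖpₖ₋₁ + pₖ₋₂, qₖ = aₖqₖ₋₁ + qₖ₋₂ (with p₋₁=1, p₋₂=0, q₋₁=0, q₋₂=1):
  k=0: a=4, p=4, q=1
  k=1: a=7, p=29, q=7
  k=2: a=2, p=62, q=15
  k=3: a=3, p=215, q=52

215/52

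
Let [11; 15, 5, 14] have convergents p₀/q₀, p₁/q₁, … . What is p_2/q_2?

Using pₖ = aₖpₖ₋₁ + pₖ₋₂, qₖ = aₖqₖ₋₁ + qₖ₋₂ (with p₋₁=1, p₋₂=0, q₋₁=0, q₋₂=1):
  k=0: a=11, p=11, q=1
  k=1: a=15, p=166, q=15
  k=2: a=5, p=841, q=76

841/76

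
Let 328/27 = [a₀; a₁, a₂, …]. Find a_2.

328 = 12·27 + 4   →  a_0 = 12
27 = 6·4 + 3   →  a_1 = 6
4 = 1·3 + 1   →  a_2 = 1

1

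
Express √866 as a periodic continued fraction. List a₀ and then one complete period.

[29; 2, 2, 1, 28, 1, 2, 2, 58]

a₀ = ⌊√866⌋ = 29.
With m₀=0, d₀=1 and mₖ₊₁ = dₖaₖ − mₖ, dₖ₊₁ = (n − mₖ₊₁²)/dₖ, aₖ₊₁ = ⌊(a₀+mₖ₊₁)/dₖ₊₁⌋:
  k=1: m=29, d=25, a=2
  k=2: m=21, d=17, a=2
  k=3: m=13, d=41, a=1
  k=4: m=28, d=2, a=28
  k=5: m=28, d=41, a=1
  k=6: m=13, d=17, a=2
  k=7: m=21, d=25, a=2
  k=8: m=29, d=1, a=58
d=1 and a=2a₀=58 at k=8, so the next step gives (m, d) = (29, 25) again — its k=1 value — and the period has length 8.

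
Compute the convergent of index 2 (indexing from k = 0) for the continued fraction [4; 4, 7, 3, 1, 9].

Using pₖ = aₖpₖ₋₁ + pₖ₋₂, qₖ = aₖqₖ₋₁ + qₖ₋₂ (with p₋₁=1, p₋₂=0, q₋₁=0, q₋₂=1):
  k=0: a=4, p=4, q=1
  k=1: a=4, p=17, q=4
  k=2: a=7, p=123, q=29

123/29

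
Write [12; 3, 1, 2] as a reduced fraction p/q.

Fold from the inside: start with 2/1.
  1 + 1/2 = 3/2
  3 + 2/3 = 11/3
  12 + 3/11 = 135/11

135/11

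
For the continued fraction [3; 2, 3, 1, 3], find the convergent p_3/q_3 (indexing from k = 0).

31/9

Using pₖ = aₖpₖ₋₁ + pₖ₋₂, qₖ = aₖqₖ₋₁ + qₖ₋₂ (with p₋₁=1, p₋₂=0, q₋₁=0, q₋₂=1):
  k=0: a=3, p=3, q=1
  k=1: a=2, p=7, q=2
  k=2: a=3, p=24, q=7
  k=3: a=1, p=31, q=9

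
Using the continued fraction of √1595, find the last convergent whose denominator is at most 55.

639/16

√1595 = [39; 1, 14, 1, 78, …] (period length 4).
Convergents:
  p_0/q_0 = 39/1
  p_1/q_1 = 40/1
  p_2/q_2 = 599/15
  p_3/q_3 = 639/16
  p_4/q_4 = 50441/1263
q_3 = 16 ≤ 55 < 1263 = q_4, so the answer is 639/16.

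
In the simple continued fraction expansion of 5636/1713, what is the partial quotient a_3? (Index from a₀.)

5636 = 3·1713 + 497   →  a_0 = 3
1713 = 3·497 + 222   →  a_1 = 3
497 = 2·222 + 53   →  a_2 = 2
222 = 4·53 + 10   →  a_3 = 4

4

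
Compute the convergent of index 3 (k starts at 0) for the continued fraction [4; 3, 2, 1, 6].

Using pₖ = aₖpₖ₋₁ + pₖ₋₂, qₖ = aₖqₖ₋₁ + qₖ₋₂ (with p₋₁=1, p₋₂=0, q₋₁=0, q₋₂=1):
  k=0: a=4, p=4, q=1
  k=1: a=3, p=13, q=3
  k=2: a=2, p=30, q=7
  k=3: a=1, p=43, q=10

43/10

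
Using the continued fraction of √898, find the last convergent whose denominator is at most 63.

899/30

√898 = [29; 1, 28, 1, 58, …] (period length 4).
Convergents:
  p_0/q_0 = 29/1
  p_1/q_1 = 30/1
  p_2/q_2 = 869/29
  p_3/q_3 = 899/30
  p_4/q_4 = 53011/1769
q_3 = 30 ≤ 63 < 1769 = q_4, so the answer is 899/30.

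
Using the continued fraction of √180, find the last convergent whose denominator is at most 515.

4253/317

√180 = [13; 2, 2, 2, 26, …] (period length 4).
Convergents:
  p_0/q_0 = 13/1
  p_1/q_1 = 27/2
  p_2/q_2 = 67/5
  p_3/q_3 = 161/12
  p_4/q_4 = 4253/317
  p_5/q_5 = 8667/646
q_4 = 317 ≤ 515 < 646 = q_5, so the answer is 4253/317.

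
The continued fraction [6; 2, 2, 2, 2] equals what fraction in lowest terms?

Fold from the inside: start with 2/1.
  2 + 1/2 = 5/2
  2 + 2/5 = 12/5
  2 + 5/12 = 29/12
  6 + 12/29 = 186/29

186/29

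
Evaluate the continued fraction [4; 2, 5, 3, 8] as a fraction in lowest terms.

Fold from the inside: start with 8/1.
  3 + 1/8 = 25/8
  5 + 8/25 = 133/25
  2 + 25/133 = 291/133
  4 + 133/291 = 1297/291

1297/291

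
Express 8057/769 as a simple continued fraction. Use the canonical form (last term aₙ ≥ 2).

8057 = 10·769 + 367
769 = 2·367 + 35
367 = 10·35 + 17
35 = 2·17 + 1
17 = 17·1 + 0  (stop)
So 8057/769 = [10; 2, 10, 2, 17].

[10; 2, 10, 2, 17]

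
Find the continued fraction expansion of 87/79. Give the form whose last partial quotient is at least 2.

[1; 9, 1, 7]

87 = 1·79 + 8
79 = 9·8 + 7
8 = 1·7 + 1
7 = 7·1 + 0  (stop)
So 87/79 = [1; 9, 1, 7].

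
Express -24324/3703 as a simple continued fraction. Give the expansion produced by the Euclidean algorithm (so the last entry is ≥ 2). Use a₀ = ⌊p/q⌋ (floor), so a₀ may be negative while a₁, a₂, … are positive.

[-7; 2, 3, 7, 3, 1, 2, 6]

-24324 = -7·3703 + 1597
3703 = 2·1597 + 509
1597 = 3·509 + 70
509 = 7·70 + 19
70 = 3·19 + 13
19 = 1·13 + 6
13 = 2·6 + 1
6 = 6·1 + 0  (stop)
So -24324/3703 = [-7; 2, 3, 7, 3, 1, 2, 6].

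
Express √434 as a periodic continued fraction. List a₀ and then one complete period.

a₀ = ⌊√434⌋ = 20.
With m₀=0, d₀=1 and mₖ₊₁ = dₖaₖ − mₖ, dₖ₊₁ = (n − mₖ₊₁²)/dₖ, aₖ₊₁ = ⌊(a₀+mₖ₊₁)/dₖ₊₁⌋:
  k=1: m=20, d=34, a=1
  k=2: m=14, d=7, a=4
  k=3: m=14, d=34, a=1
  k=4: m=20, d=1, a=40
d=1 and a=2a₀=40 at k=4, so the next step gives (m, d) = (20, 34) again — its k=1 value — and the period has length 4.

[20; 1, 4, 1, 40]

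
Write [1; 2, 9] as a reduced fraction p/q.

28/19

Fold from the inside: start with 9/1.
  2 + 1/9 = 19/9
  1 + 9/19 = 28/19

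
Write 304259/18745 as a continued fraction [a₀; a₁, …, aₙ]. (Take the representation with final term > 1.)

[16; 4, 3, 8, 13, 4, 3]

304259 = 16·18745 + 4339
18745 = 4·4339 + 1389
4339 = 3·1389 + 172
1389 = 8·172 + 13
172 = 13·13 + 3
13 = 4·3 + 1
3 = 3·1 + 0  (stop)
So 304259/18745 = [16; 4, 3, 8, 13, 4, 3].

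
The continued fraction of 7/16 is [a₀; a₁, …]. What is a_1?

2

7 = 0·16 + 7   →  a_0 = 0
16 = 2·7 + 2   →  a_1 = 2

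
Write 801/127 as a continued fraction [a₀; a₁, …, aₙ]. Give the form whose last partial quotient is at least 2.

801 = 6·127 + 39
127 = 3·39 + 10
39 = 3·10 + 9
10 = 1·9 + 1
9 = 9·1 + 0  (stop)
So 801/127 = [6; 3, 3, 1, 9].

[6; 3, 3, 1, 9]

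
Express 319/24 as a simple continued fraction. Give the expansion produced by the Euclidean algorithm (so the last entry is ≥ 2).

319 = 13×24 + 7
24 = 3×7 + 3
7 = 2×3 + 1
3 = 3×1 + 0  (stop)
So 319/24 = [13; 3, 2, 3].

[13; 3, 2, 3]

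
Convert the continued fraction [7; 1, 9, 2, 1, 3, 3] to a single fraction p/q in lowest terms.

2948/373

Using pₖ = aₖpₖ₋₁ + pₖ₋₂ and qₖ = aₖqₖ₋₁ + qₖ₋₂:
  k=0: a=7, p=7, q=1
  k=1: a=1, p=8, q=1
  k=2: a=9, p=79, q=10
  k=3: a=2, p=166, q=21
  k=4: a=1, p=245, q=31
  k=5: a=3, p=901, q=114
  k=6: a=3, p=2948, q=373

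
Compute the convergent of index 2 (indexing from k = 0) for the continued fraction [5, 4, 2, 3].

Using pₖ = aₖpₖ₋₁ + pₖ₋₂, qₖ = aₖqₖ₋₁ + qₖ₋₂ (with p₋₁=1, p₋₂=0, q₋₁=0, q₋₂=1):
  k=0: a=5, p=5, q=1
  k=1: a=4, p=21, q=4
  k=2: a=2, p=47, q=9

47/9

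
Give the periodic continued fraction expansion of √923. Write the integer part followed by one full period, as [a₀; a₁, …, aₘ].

a₀ = ⌊√923⌋ = 30.

[30; 2, 1, 1, 1, 2, 60]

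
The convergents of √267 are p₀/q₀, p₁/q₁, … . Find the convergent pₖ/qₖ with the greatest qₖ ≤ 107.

√267 = [16; 2, 1, 15, 1, 2, 32, …] (period length 6).
Convergents:
  p_0/q_0 = 16/1
  p_1/q_1 = 33/2
  p_2/q_2 = 49/3
  p_3/q_3 = 768/47
  p_4/q_4 = 817/50
  p_5/q_5 = 2402/147
q_4 = 50 ≤ 107 < 147 = q_5, so the answer is 817/50.

817/50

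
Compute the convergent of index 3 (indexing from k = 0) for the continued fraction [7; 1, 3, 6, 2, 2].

Using pₖ = aₖpₖ₋₁ + pₖ₋₂, qₖ = aₖqₖ₋₁ + qₖ₋₂ (with p₋₁=1, p₋₂=0, q₋₁=0, q₋₂=1):
  k=0: a=7, p=7, q=1
  k=1: a=1, p=8, q=1
  k=2: a=3, p=31, q=4
  k=3: a=6, p=194, q=25

194/25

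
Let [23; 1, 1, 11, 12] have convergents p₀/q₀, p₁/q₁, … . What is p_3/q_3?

541/23

Using pₖ = aₖpₖ₋₁ + pₖ₋₂, qₖ = aₖqₖ₋₁ + qₖ₋₂ (with p₋₁=1, p₋₂=0, q₋₁=0, q₋₂=1):
  k=0: a=23, p=23, q=1
  k=1: a=1, p=24, q=1
  k=2: a=1, p=47, q=2
  k=3: a=11, p=541, q=23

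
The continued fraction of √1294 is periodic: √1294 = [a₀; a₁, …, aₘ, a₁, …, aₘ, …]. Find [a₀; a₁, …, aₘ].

[35; 1, 34, 1, 70]

a₀ = ⌊√1294⌋ = 35.
With m₀=0, d₀=1 and mₖ₊₁ = dₖaₖ − mₖ, dₖ₊₁ = (n − mₖ₊₁²)/dₖ, aₖ₊₁ = ⌊(a₀+mₖ₊₁)/dₖ₊₁⌋:
  k=1: m=35, d=69, a=1
  k=2: m=34, d=2, a=34
  k=3: m=34, d=69, a=1
  k=4: m=35, d=1, a=70
d=1 and a=2a₀=70 at k=4, so the next step gives (m, d) = (35, 69) again — its k=1 value — and the period has length 4.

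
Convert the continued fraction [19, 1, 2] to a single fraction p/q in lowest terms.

Using pₖ = aₖpₖ₋₁ + pₖ₋₂ and qₖ = aₖqₖ₋₁ + qₖ₋₂:
  k=0: a=19, p=19, q=1
  k=1: a=1, p=20, q=1
  k=2: a=2, p=59, q=3

59/3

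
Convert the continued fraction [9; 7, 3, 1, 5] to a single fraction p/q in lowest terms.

1526/167

Fold from the inside: start with 5/1.
  1 + 1/5 = 6/5
  3 + 5/6 = 23/6
  7 + 6/23 = 167/23
  9 + 23/167 = 1526/167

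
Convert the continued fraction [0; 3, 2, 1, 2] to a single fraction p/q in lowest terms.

Using pₖ = aₖpₖ₋₁ + pₖ₋₂ and qₖ = aₖqₖ₋₁ + qₖ₋₂:
  k=0: a=0, p=0, q=1
  k=1: a=3, p=1, q=3
  k=2: a=2, p=2, q=7
  k=3: a=1, p=3, q=10
  k=4: a=2, p=8, q=27

8/27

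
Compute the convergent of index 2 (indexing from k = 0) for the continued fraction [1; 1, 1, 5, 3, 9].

Using pₖ = aₖpₖ₋₁ + pₖ₋₂, qₖ = aₖqₖ₋₁ + qₖ₋₂ (with p₋₁=1, p₋₂=0, q₋₁=0, q₋₂=1):
  k=0: a=1, p=1, q=1
  k=1: a=1, p=2, q=1
  k=2: a=1, p=3, q=2

3/2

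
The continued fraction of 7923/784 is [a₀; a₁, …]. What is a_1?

7923 = 10·784 + 83   →  a_0 = 10
784 = 9·83 + 37   →  a_1 = 9

9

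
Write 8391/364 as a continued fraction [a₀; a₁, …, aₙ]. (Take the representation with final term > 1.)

8391 = 23*364 + 19
364 = 19*19 + 3
19 = 6*3 + 1
3 = 3*1 + 0  (stop)
So 8391/364 = [23; 19, 6, 3].

[23; 19, 6, 3]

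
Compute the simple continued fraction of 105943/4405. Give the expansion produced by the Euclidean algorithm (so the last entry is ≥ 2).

105943 = 24·4405 + 223
4405 = 19·223 + 168
223 = 1·168 + 55
168 = 3·55 + 3
55 = 18·3 + 1
3 = 3·1 + 0  (stop)
So 105943/4405 = [24; 19, 1, 3, 18, 3].

[24; 19, 1, 3, 18, 3]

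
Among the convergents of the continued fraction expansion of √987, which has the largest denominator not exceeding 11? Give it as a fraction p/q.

√987 = [31; 2, 2, 2, 62, …] (period length 4).
Convergents:
  p_0/q_0 = 31/1
  p_1/q_1 = 63/2
  p_2/q_2 = 157/5
  p_3/q_3 = 377/12
q_2 = 5 ≤ 11 < 12 = q_3, so the answer is 157/5.

157/5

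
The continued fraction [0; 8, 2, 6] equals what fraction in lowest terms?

13/110

Fold from the inside: start with 6/1.
  2 + 1/6 = 13/6
  8 + 6/13 = 110/13
  0 + 13/110 = 13/110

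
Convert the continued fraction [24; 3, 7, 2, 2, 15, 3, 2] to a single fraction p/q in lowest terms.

Fold from the inside: start with 2/1.
  3 + 1/2 = 7/2
  15 + 2/7 = 107/7
  2 + 7/107 = 221/107
  2 + 107/221 = 549/221
  7 + 221/549 = 4064/549
  3 + 549/4064 = 12741/4064
  24 + 4064/12741 = 309848/12741

309848/12741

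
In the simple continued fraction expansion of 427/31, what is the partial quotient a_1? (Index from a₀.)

427 = 13·31 + 24   →  a_0 = 13
31 = 1·24 + 7   →  a_1 = 1

1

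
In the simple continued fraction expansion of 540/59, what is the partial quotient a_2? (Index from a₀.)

540 = 9·59 + 9   →  a_0 = 9
59 = 6·9 + 5   →  a_1 = 6
9 = 1·5 + 4   →  a_2 = 1

1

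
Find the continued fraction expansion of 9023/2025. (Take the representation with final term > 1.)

[4; 2, 5, 6, 2, 1, 1, 5]

9023 = 4×2025 + 923
2025 = 2×923 + 179
923 = 5×179 + 28
179 = 6×28 + 11
28 = 2×11 + 6
11 = 1×6 + 5
6 = 1×5 + 1
5 = 5×1 + 0  (stop)
So 9023/2025 = [4; 2, 5, 6, 2, 1, 1, 5].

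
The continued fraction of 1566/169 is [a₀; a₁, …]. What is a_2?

1

1566 = 9·169 + 45   →  a_0 = 9
169 = 3·45 + 34   →  a_1 = 3
45 = 1·34 + 11   →  a_2 = 1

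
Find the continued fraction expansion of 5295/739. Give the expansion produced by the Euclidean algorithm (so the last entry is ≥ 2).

5295 = 7×739 + 122
739 = 6×122 + 7
122 = 17×7 + 3
7 = 2×3 + 1
3 = 3×1 + 0  (stop)
So 5295/739 = [7; 6, 17, 2, 3].

[7; 6, 17, 2, 3]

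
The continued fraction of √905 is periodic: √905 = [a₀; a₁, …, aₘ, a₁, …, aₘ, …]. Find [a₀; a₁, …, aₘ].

a₀ = ⌊√905⌋ = 30.
With m₀=0, d₀=1 and mₖ₊₁ = dₖaₖ − mₖ, dₖ₊₁ = (n − mₖ₊₁²)/dₖ, aₖ₊₁ = ⌊(a₀+mₖ₊₁)/dₖ₊₁⌋:
  k=1: m=30, d=5, a=12
  k=2: m=30, d=1, a=60
d=1 and a=2a₀=60 at k=2, so the next step gives (m, d) = (30, 5) again — its k=1 value — and the period has length 2.

[30; 12, 60]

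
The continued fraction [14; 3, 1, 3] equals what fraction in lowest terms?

214/15

Using pₖ = aₖpₖ₋₁ + pₖ₋₂ and qₖ = aₖqₖ₋₁ + qₖ₋₂:
  k=0: a=14, p=14, q=1
  k=1: a=3, p=43, q=3
  k=2: a=1, p=57, q=4
  k=3: a=3, p=214, q=15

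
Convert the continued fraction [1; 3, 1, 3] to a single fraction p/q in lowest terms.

Fold from the inside: start with 3/1.
  1 + 1/3 = 4/3
  3 + 3/4 = 15/4
  1 + 4/15 = 19/15

19/15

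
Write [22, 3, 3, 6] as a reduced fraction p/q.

Using pₖ = aₖpₖ₋₁ + pₖ₋₂ and qₖ = aₖqₖ₋₁ + qₖ₋₂:
  k=0: a=22, p=22, q=1
  k=1: a=3, p=67, q=3
  k=2: a=3, p=223, q=10
  k=3: a=6, p=1405, q=63

1405/63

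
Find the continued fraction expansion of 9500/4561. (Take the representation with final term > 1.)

[2; 12, 15, 8, 3]

9500 = 2*4561 + 378
4561 = 12*378 + 25
378 = 15*25 + 3
25 = 8*3 + 1
3 = 3*1 + 0  (stop)
So 9500/4561 = [2; 12, 15, 8, 3].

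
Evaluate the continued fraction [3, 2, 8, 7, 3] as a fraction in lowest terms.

1319/380

Fold from the inside: start with 3/1.
  7 + 1/3 = 22/3
  8 + 3/22 = 179/22
  2 + 22/179 = 380/179
  3 + 179/380 = 1319/380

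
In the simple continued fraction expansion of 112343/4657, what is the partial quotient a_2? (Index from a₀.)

10

112343 = 24·4657 + 575   →  a_0 = 24
4657 = 8·575 + 57   →  a_1 = 8
575 = 10·57 + 5   →  a_2 = 10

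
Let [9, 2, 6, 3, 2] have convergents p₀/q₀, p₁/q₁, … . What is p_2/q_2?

Using pₖ = aₖpₖ₋₁ + pₖ₋₂, qₖ = aₖqₖ₋₁ + qₖ₋₂ (with p₋₁=1, p₋₂=0, q₋₁=0, q₋₂=1):
  k=0: a=9, p=9, q=1
  k=1: a=2, p=19, q=2
  k=2: a=6, p=123, q=13

123/13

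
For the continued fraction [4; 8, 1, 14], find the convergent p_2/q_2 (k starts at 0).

37/9

Using pₖ = aₖpₖ₋₁ + pₖ₋₂, qₖ = aₖqₖ₋₁ + qₖ₋₂ (with p₋₁=1, p₋₂=0, q₋₁=0, q₋₂=1):
  k=0: a=4, p=4, q=1
  k=1: a=8, p=33, q=8
  k=2: a=1, p=37, q=9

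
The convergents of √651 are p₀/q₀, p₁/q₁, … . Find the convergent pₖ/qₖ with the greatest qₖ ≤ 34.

√651 = [25; 1, 1, 16, 1, 1, 50, …] (period length 6).
Convergents:
  p_0/q_0 = 25/1
  p_1/q_1 = 26/1
  p_2/q_2 = 51/2
  p_3/q_3 = 842/33
  p_4/q_4 = 893/35
q_3 = 33 ≤ 34 < 35 = q_4, so the answer is 842/33.

842/33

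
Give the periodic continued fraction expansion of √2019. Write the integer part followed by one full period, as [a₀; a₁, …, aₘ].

a₀ = ⌊√2019⌋ = 44.

[44; 1, 13, 1, 88]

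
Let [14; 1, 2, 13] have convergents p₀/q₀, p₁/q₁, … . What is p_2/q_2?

44/3

Using pₖ = aₖpₖ₋₁ + pₖ₋₂, qₖ = aₖqₖ₋₁ + qₖ₋₂ (with p₋₁=1, p₋₂=0, q₋₁=0, q₋₂=1):
  k=0: a=14, p=14, q=1
  k=1: a=1, p=15, q=1
  k=2: a=2, p=44, q=3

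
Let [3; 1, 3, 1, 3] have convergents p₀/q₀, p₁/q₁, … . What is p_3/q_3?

Using pₖ = aₖpₖ₋₁ + pₖ₋₂, qₖ = aₖqₖ₋₁ + qₖ₋₂ (with p₋₁=1, p₋₂=0, q₋₁=0, q₋₂=1):
  k=0: a=3, p=3, q=1
  k=1: a=1, p=4, q=1
  k=2: a=3, p=15, q=4
  k=3: a=1, p=19, q=5

19/5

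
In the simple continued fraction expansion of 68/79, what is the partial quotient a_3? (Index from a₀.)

68 = 0·79 + 68   →  a_0 = 0
79 = 1·68 + 11   →  a_1 = 1
68 = 6·11 + 2   →  a_2 = 6
11 = 5·2 + 1   →  a_3 = 5

5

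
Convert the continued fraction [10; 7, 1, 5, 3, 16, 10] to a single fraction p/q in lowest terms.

Fold from the inside: start with 10/1.
  16 + 1/10 = 161/10
  3 + 10/161 = 493/161
  5 + 161/493 = 2626/493
  1 + 493/2626 = 3119/2626
  7 + 2626/3119 = 24459/3119
  10 + 3119/24459 = 247709/24459

247709/24459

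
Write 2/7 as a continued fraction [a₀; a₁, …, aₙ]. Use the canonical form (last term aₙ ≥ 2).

2 = 0×7 + 2
7 = 3×2 + 1
2 = 2×1 + 0  (stop)
So 2/7 = [0; 3, 2].

[0; 3, 2]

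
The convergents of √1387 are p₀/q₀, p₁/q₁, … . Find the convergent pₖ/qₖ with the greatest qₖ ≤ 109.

1229/33

√1387 = [37; 4, 8, 37, 8, 4, 74, …] (period length 6).
Convergents:
  p_0/q_0 = 37/1
  p_1/q_1 = 149/4
  p_2/q_2 = 1229/33
  p_3/q_3 = 45622/1225
q_2 = 33 ≤ 109 < 1225 = q_3, so the answer is 1229/33.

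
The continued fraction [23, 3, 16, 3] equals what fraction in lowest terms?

3499/150

Fold from the inside: start with 3/1.
  16 + 1/3 = 49/3
  3 + 3/49 = 150/49
  23 + 49/150 = 3499/150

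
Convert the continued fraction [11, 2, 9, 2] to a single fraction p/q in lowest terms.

459/40

Using pₖ = aₖpₖ₋₁ + pₖ₋₂ and qₖ = aₖqₖ₋₁ + qₖ₋₂:
  k=0: a=11, p=11, q=1
  k=1: a=2, p=23, q=2
  k=2: a=9, p=218, q=19
  k=3: a=2, p=459, q=40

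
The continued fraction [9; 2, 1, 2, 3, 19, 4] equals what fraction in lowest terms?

19781/2111

Using pₖ = aₖpₖ₋₁ + pₖ₋₂ and qₖ = aₖqₖ₋₁ + qₖ₋₂:
  k=0: a=9, p=9, q=1
  k=1: a=2, p=19, q=2
  k=2: a=1, p=28, q=3
  k=3: a=2, p=75, q=8
  k=4: a=3, p=253, q=27
  k=5: a=19, p=4882, q=521
  k=6: a=4, p=19781, q=2111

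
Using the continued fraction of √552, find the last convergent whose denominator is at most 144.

√552 = [23; 2, 46, …] (period length 2).
Convergents:
  p_0/q_0 = 23/1
  p_1/q_1 = 47/2
  p_2/q_2 = 2185/93
  p_3/q_3 = 4417/188
q_2 = 93 ≤ 144 < 188 = q_3, so the answer is 2185/93.

2185/93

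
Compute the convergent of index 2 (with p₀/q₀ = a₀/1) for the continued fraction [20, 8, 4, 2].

664/33

Using pₖ = aₖpₖ₋₁ + pₖ₋₂, qₖ = aₖqₖ₋₁ + qₖ₋₂ (with p₋₁=1, p₋₂=0, q₋₁=0, q₋₂=1):
  k=0: a=20, p=20, q=1
  k=1: a=8, p=161, q=8
  k=2: a=4, p=664, q=33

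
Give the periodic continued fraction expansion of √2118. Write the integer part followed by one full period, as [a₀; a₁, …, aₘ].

[46; 46, 92]

a₀ = ⌊√2118⌋ = 46.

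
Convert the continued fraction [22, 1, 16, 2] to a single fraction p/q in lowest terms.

803/35

Fold from the inside: start with 2/1.
  16 + 1/2 = 33/2
  1 + 2/33 = 35/33
  22 + 33/35 = 803/35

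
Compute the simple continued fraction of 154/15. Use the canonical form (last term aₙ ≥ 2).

154 = 10×15 + 4
15 = 3×4 + 3
4 = 1×3 + 1
3 = 3×1 + 0  (stop)
So 154/15 = [10; 3, 1, 3].

[10; 3, 1, 3]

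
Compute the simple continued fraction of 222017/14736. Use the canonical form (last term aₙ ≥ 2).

[15; 15, 12, 16, 5]

222017 = 15·14736 + 977
14736 = 15·977 + 81
977 = 12·81 + 5
81 = 16·5 + 1
5 = 5·1 + 0  (stop)
So 222017/14736 = [15; 15, 12, 16, 5].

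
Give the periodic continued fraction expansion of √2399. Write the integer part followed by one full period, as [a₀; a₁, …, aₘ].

a₀ = ⌊√2399⌋ = 48.
With m₀=0, d₀=1 and mₖ₊₁ = dₖaₖ − mₖ, dₖ₊₁ = (n − mₖ₊₁²)/dₖ, aₖ₊₁ = ⌊(a₀+mₖ₊₁)/dₖ₊₁⌋:
  k=1: m=48, d=95, a=1
  k=2: m=47, d=2, a=47
  k=3: m=47, d=95, a=1
  k=4: m=48, d=1, a=96
d=1 and a=2a₀=96 at k=4, so the next step gives (m, d) = (48, 95) again — its k=1 value — and the period has length 4.

[48; 1, 47, 1, 96]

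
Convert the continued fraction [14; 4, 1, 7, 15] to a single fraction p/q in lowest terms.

8381/590

Fold from the inside: start with 15/1.
  7 + 1/15 = 106/15
  1 + 15/106 = 121/106
  4 + 106/121 = 590/121
  14 + 121/590 = 8381/590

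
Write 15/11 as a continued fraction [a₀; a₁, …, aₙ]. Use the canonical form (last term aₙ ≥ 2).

15 = 1·11 + 4
11 = 2·4 + 3
4 = 1·3 + 1
3 = 3·1 + 0  (stop)
So 15/11 = [1; 2, 1, 3].

[1; 2, 1, 3]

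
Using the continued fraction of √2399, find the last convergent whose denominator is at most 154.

√2399 = [48; 1, 47, 1, 96, …] (period length 4).
Convergents:
  p_0/q_0 = 48/1
  p_1/q_1 = 49/1
  p_2/q_2 = 2351/48
  p_3/q_3 = 2400/49
  p_4/q_4 = 232751/4752
q_3 = 49 ≤ 154 < 4752 = q_4, so the answer is 2400/49.

2400/49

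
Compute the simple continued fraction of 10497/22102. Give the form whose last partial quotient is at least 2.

[0; 2, 9, 2, 9, 19, 3]

10497 = 0*22102 + 10497
22102 = 2*10497 + 1108
10497 = 9*1108 + 525
1108 = 2*525 + 58
525 = 9*58 + 3
58 = 19*3 + 1
3 = 3*1 + 0  (stop)
So 10497/22102 = [0; 2, 9, 2, 9, 19, 3].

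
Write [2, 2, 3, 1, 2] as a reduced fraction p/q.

61/25

Using pₖ = aₖpₖ₋₁ + pₖ₋₂ and qₖ = aₖqₖ₋₁ + qₖ₋₂:
  k=0: a=2, p=2, q=1
  k=1: a=2, p=5, q=2
  k=2: a=3, p=17, q=7
  k=3: a=1, p=22, q=9
  k=4: a=2, p=61, q=25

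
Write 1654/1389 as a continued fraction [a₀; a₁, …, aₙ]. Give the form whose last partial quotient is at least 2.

[1; 5, 4, 7, 9]

1654 = 1·1389 + 265
1389 = 5·265 + 64
265 = 4·64 + 9
64 = 7·9 + 1
9 = 9·1 + 0  (stop)
So 1654/1389 = [1; 5, 4, 7, 9].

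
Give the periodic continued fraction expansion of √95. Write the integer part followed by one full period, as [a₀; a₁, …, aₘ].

[9; 1, 2, 1, 18]

a₀ = ⌊√95⌋ = 9.
With m₀=0, d₀=1 and mₖ₊₁ = dₖaₖ − mₖ, dₖ₊₁ = (n − mₖ₊₁²)/dₖ, aₖ₊₁ = ⌊(a₀+mₖ₊₁)/dₖ₊₁⌋:
  k=1: m=9, d=14, a=1
  k=2: m=5, d=5, a=2
  k=3: m=5, d=14, a=1
  k=4: m=9, d=1, a=18
d=1 and a=2a₀=18 at k=4, so the next step gives (m, d) = (9, 14) again — its k=1 value — and the period has length 4.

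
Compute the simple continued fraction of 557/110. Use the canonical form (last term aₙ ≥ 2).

[5; 15, 1, 2, 2]

557 = 5·110 + 7
110 = 15·7 + 5
7 = 1·5 + 2
5 = 2·2 + 1
2 = 2·1 + 0  (stop)
So 557/110 = [5; 15, 1, 2, 2].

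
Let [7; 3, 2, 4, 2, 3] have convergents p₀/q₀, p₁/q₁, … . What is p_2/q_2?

Using pₖ = aₖpₖ₋₁ + pₖ₋₂, qₖ = aₖqₖ₋₁ + qₖ₋₂ (with p₋₁=1, p₋₂=0, q₋₁=0, q₋₂=1):
  k=0: a=7, p=7, q=1
  k=1: a=3, p=22, q=3
  k=2: a=2, p=51, q=7

51/7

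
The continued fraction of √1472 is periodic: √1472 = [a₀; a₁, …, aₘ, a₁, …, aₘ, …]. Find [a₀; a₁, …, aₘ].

a₀ = ⌊√1472⌋ = 38.
With m₀=0, d₀=1 and mₖ₊₁ = dₖaₖ − mₖ, dₖ₊₁ = (n − mₖ₊₁²)/dₖ, aₖ₊₁ = ⌊(a₀+mₖ₊₁)/dₖ₊₁⌋:
  k=1: m=38, d=28, a=2
  k=2: m=18, d=41, a=1
  k=3: m=23, d=23, a=2
  k=4: m=23, d=41, a=1
  k=5: m=18, d=28, a=2
  k=6: m=38, d=1, a=76
d=1 and a=2a₀=76 at k=6, so the next step gives (m, d) = (38, 28) again — its k=1 value — and the period has length 6.

[38; 2, 1, 2, 1, 2, 76]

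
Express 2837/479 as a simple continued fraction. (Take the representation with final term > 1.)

[5; 1, 11, 1, 17, 2]

2837 = 5*479 + 442
479 = 1*442 + 37
442 = 11*37 + 35
37 = 1*35 + 2
35 = 17*2 + 1
2 = 2*1 + 0  (stop)
So 2837/479 = [5; 1, 11, 1, 17, 2].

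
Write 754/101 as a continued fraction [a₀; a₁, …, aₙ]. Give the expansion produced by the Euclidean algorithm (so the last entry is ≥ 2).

754 = 7·101 + 47
101 = 2·47 + 7
47 = 6·7 + 5
7 = 1·5 + 2
5 = 2·2 + 1
2 = 2·1 + 0  (stop)
So 754/101 = [7; 2, 6, 1, 2, 2].

[7; 2, 6, 1, 2, 2]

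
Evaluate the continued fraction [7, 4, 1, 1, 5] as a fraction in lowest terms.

Using pₖ = aₖpₖ₋₁ + pₖ₋₂ and qₖ = aₖqₖ₋₁ + qₖ₋₂:
  k=0: a=7, p=7, q=1
  k=1: a=4, p=29, q=4
  k=2: a=1, p=36, q=5
  k=3: a=1, p=65, q=9
  k=4: a=5, p=361, q=50

361/50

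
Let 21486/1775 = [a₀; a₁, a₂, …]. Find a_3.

1

21486 = 12·1775 + 186   →  a_0 = 12
1775 = 9·186 + 101   →  a_1 = 9
186 = 1·101 + 85   →  a_2 = 1
101 = 1·85 + 16   →  a_3 = 1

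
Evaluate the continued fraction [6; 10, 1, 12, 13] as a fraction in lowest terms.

11312/1857

Fold from the inside: start with 13/1.
  12 + 1/13 = 157/13
  1 + 13/157 = 170/157
  10 + 157/170 = 1857/170
  6 + 170/1857 = 11312/1857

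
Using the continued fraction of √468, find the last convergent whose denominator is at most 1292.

√468 = [21; 1, 1, 1, 2, 1, 1, 1, 42, …] (period length 8).
Convergents:
  p_0/q_0 = 21/1
  p_1/q_1 = 22/1
  p_2/q_2 = 43/2
  p_3/q_3 = 65/3
  p_4/q_4 = 173/8
  p_5/q_5 = 238/11
  p_6/q_6 = 411/19
  p_7/q_7 = 649/30
  p_8/q_8 = 27669/1279
  p_9/q_9 = 28318/1309
q_8 = 1279 ≤ 1292 < 1309 = q_9, so the answer is 27669/1279.

27669/1279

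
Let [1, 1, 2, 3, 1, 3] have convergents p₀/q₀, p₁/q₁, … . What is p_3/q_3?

Using pₖ = aₖpₖ₋₁ + pₖ₋₂, qₖ = aₖqₖ₋₁ + qₖ₋₂ (with p₋₁=1, p₋₂=0, q₋₁=0, q₋₂=1):
  k=0: a=1, p=1, q=1
  k=1: a=1, p=2, q=1
  k=2: a=2, p=5, q=3
  k=3: a=3, p=17, q=10

17/10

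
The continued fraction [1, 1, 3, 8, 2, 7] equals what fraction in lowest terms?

919/523

Using pₖ = aₖpₖ₋₁ + pₖ₋₂ and qₖ = aₖqₖ₋₁ + qₖ₋₂:
  k=0: a=1, p=1, q=1
  k=1: a=1, p=2, q=1
  k=2: a=3, p=7, q=4
  k=3: a=8, p=58, q=33
  k=4: a=2, p=123, q=70
  k=5: a=7, p=919, q=523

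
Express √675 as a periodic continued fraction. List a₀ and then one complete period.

[25; 1, 50]

a₀ = ⌊√675⌋ = 25.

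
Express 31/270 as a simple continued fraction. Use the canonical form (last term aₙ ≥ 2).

31 = 0·270 + 31
270 = 8·31 + 22
31 = 1·22 + 9
22 = 2·9 + 4
9 = 2·4 + 1
4 = 4·1 + 0  (stop)
So 31/270 = [0; 8, 1, 2, 2, 4].

[0; 8, 1, 2, 2, 4]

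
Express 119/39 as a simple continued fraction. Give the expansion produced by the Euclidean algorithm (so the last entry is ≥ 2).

119 = 3*39 + 2
39 = 19*2 + 1
2 = 2*1 + 0  (stop)
So 119/39 = [3; 19, 2].

[3; 19, 2]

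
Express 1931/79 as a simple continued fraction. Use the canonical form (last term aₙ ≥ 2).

[24; 2, 3, 1, 8]

1931 = 24*79 + 35
79 = 2*35 + 9
35 = 3*9 + 8
9 = 1*8 + 1
8 = 8*1 + 0  (stop)
So 1931/79 = [24; 2, 3, 1, 8].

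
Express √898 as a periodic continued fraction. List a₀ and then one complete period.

[29; 1, 28, 1, 58]

a₀ = ⌊√898⌋ = 29.
With m₀=0, d₀=1 and mₖ₊₁ = dₖaₖ − mₖ, dₖ₊₁ = (n − mₖ₊₁²)/dₖ, aₖ₊₁ = ⌊(a₀+mₖ₊₁)/dₖ₊₁⌋:
  k=1: m=29, d=57, a=1
  k=2: m=28, d=2, a=28
  k=3: m=28, d=57, a=1
  k=4: m=29, d=1, a=58
d=1 and a=2a₀=58 at k=4, so the next step gives (m, d) = (29, 57) again — its k=1 value — and the period has length 4.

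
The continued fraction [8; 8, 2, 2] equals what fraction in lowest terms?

341/42

Fold from the inside: start with 2/1.
  2 + 1/2 = 5/2
  8 + 2/5 = 42/5
  8 + 5/42 = 341/42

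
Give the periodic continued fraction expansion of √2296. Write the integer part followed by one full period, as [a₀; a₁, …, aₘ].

[47; 1, 10, 1, 94]

a₀ = ⌊√2296⌋ = 47.
With m₀=0, d₀=1 and mₖ₊₁ = dₖaₖ − mₖ, dₖ₊₁ = (n − mₖ₊₁²)/dₖ, aₖ₊₁ = ⌊(a₀+mₖ₊₁)/dₖ₊₁⌋:
  k=1: m=47, d=87, a=1
  k=2: m=40, d=8, a=10
  k=3: m=40, d=87, a=1
  k=4: m=47, d=1, a=94
d=1 and a=2a₀=94 at k=4, so the next step gives (m, d) = (47, 87) again — its k=1 value — and the period has length 4.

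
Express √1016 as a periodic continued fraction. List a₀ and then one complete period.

[31; 1, 6, 1, 62]

a₀ = ⌊√1016⌋ = 31.
With m₀=0, d₀=1 and mₖ₊₁ = dₖaₖ − mₖ, dₖ₊₁ = (n − mₖ₊₁²)/dₖ, aₖ₊₁ = ⌊(a₀+mₖ₊₁)/dₖ₊₁⌋:
  k=1: m=31, d=55, a=1
  k=2: m=24, d=8, a=6
  k=3: m=24, d=55, a=1
  k=4: m=31, d=1, a=62
d=1 and a=2a₀=62 at k=4, so the next step gives (m, d) = (31, 55) again — its k=1 value — and the period has length 4.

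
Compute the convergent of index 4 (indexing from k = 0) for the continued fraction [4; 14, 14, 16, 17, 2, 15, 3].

Using pₖ = aₖpₖ₋₁ + pₖ₋₂, qₖ = aₖqₖ₋₁ + qₖ₋₂ (with p₋₁=1, p₋₂=0, q₋₁=0, q₋₂=1):
  k=0: a=4, p=4, q=1
  k=1: a=14, p=57, q=14
  k=2: a=14, p=802, q=197
  k=3: a=16, p=12889, q=3166
  k=4: a=17, p=219915, q=54019

219915/54019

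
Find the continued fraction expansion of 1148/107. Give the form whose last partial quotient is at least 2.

[10; 1, 2, 1, 2, 4, 2]

1148 = 10×107 + 78
107 = 1×78 + 29
78 = 2×29 + 20
29 = 1×20 + 9
20 = 2×9 + 2
9 = 4×2 + 1
2 = 2×1 + 0  (stop)
So 1148/107 = [10; 1, 2, 1, 2, 4, 2].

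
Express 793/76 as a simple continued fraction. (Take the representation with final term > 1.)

[10; 2, 3, 3, 3]

793 = 10×76 + 33
76 = 2×33 + 10
33 = 3×10 + 3
10 = 3×3 + 1
3 = 3×1 + 0  (stop)
So 793/76 = [10; 2, 3, 3, 3].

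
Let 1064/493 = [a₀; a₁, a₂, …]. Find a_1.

1064 = 2·493 + 78   →  a_0 = 2
493 = 6·78 + 25   →  a_1 = 6

6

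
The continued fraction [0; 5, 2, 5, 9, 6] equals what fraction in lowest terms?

Fold from the inside: start with 6/1.
  9 + 1/6 = 55/6
  5 + 6/55 = 281/55
  2 + 55/281 = 617/281
  5 + 281/617 = 3366/617
  0 + 617/3366 = 617/3366

617/3366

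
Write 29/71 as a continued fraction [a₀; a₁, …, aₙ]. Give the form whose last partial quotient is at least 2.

[0; 2, 2, 4, 3]

29 = 0·71 + 29
71 = 2·29 + 13
29 = 2·13 + 3
13 = 4·3 + 1
3 = 3·1 + 0  (stop)
So 29/71 = [0; 2, 2, 4, 3].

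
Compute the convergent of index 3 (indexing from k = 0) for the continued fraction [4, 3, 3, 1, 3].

56/13

Using pₖ = aₖpₖ₋₁ + pₖ₋₂, qₖ = aₖqₖ₋₁ + qₖ₋₂ (with p₋₁=1, p₋₂=0, q₋₁=0, q₋₂=1):
  k=0: a=4, p=4, q=1
  k=1: a=3, p=13, q=3
  k=2: a=3, p=43, q=10
  k=3: a=1, p=56, q=13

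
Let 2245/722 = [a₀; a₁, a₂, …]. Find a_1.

2245 = 3·722 + 79   →  a_0 = 3
722 = 9·79 + 11   →  a_1 = 9

9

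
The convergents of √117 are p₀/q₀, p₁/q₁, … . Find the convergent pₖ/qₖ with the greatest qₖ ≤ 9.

54/5

√117 = [10; 1, 4, 2, 4, 1, 20, …] (period length 6).
Convergents:
  p_0/q_0 = 10/1
  p_1/q_1 = 11/1
  p_2/q_2 = 54/5
  p_3/q_3 = 119/11
q_2 = 5 ≤ 9 < 11 = q_3, so the answer is 54/5.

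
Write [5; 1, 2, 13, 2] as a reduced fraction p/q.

471/83

Using pₖ = aₖpₖ₋₁ + pₖ₋₂ and qₖ = aₖqₖ₋₁ + qₖ₋₂:
  k=0: a=5, p=5, q=1
  k=1: a=1, p=6, q=1
  k=2: a=2, p=17, q=3
  k=3: a=13, p=227, q=40
  k=4: a=2, p=471, q=83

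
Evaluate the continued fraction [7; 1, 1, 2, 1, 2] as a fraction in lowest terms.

Using pₖ = aₖpₖ₋₁ + pₖ₋₂ and qₖ = aₖqₖ₋₁ + qₖ₋₂:
  k=0: a=7, p=7, q=1
  k=1: a=1, p=8, q=1
  k=2: a=1, p=15, q=2
  k=3: a=2, p=38, q=5
  k=4: a=1, p=53, q=7
  k=5: a=2, p=144, q=19

144/19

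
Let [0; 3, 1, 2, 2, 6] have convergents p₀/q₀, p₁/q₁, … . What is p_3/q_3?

3/11

Using pₖ = aₖpₖ₋₁ + pₖ₋₂, qₖ = aₖqₖ₋₁ + qₖ₋₂ (with p₋₁=1, p₋₂=0, q₋₁=0, q₋₂=1):
  k=0: a=0, p=0, q=1
  k=1: a=3, p=1, q=3
  k=2: a=1, p=1, q=4
  k=3: a=2, p=3, q=11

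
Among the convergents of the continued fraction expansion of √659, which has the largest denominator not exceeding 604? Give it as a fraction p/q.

5930/231

√659 = [25; 1, 2, 25, 2, 1, 50, …] (period length 6).
Convergents:
  p_0/q_0 = 25/1
  p_1/q_1 = 26/1
  p_2/q_2 = 77/3
  p_3/q_3 = 1951/76
  p_4/q_4 = 3979/155
  p_5/q_5 = 5930/231
  p_6/q_6 = 300479/11705
q_5 = 231 ≤ 604 < 11705 = q_6, so the answer is 5930/231.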